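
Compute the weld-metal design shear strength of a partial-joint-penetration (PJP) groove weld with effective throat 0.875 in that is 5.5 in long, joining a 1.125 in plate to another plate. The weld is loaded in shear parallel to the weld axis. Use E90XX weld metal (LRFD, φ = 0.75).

φR_n ≈ 195 kips

E90XX → F_EXX = 90 ksi.
Effective throat (given) t_e = 0.875 in.
A_we = 0.875 × 5.5 = 4.812 in².
F_nw = 0.6 F_EXX = 54 ksi.
φR_n = 0.75 × 54 × 4.812 = 194.9 kips.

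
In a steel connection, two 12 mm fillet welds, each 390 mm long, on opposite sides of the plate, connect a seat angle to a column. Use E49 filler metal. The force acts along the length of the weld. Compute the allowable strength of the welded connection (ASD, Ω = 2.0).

E49XX → F_EXX = 490 MPa.
Effective throat t_e = 0.707 × 12 = 8.484 mm.
Total length L = 780 mm; A_we = 8.484 × 780 = 6618 mm².
F_nw = 0.6 F_EXX = 0.6 × 490 = 294 MPa.
R_n = 294 × 6618 × 10⁻³ = 1946 kN; R_n/Ω = 1946/2.0 = 972.8 kN.

R_n/Ω ≈ 973 kN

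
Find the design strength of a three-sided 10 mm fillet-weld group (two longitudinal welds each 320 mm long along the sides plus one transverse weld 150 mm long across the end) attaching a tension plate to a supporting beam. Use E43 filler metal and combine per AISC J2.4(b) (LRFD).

E43XX → F_EXX = 430 MPa.
t_e = 0.707 × 10 = 7.07 mm.
R_nwl = 0.6 × 430 × 7.07 × 640 × 10⁻³ = 1167 kN (longitudinal, 2 welds).
R_nwt = 0.6 × 430 × 7.07 × 150 × 10⁻³ = 273.6 kN (transverse, base value).
(i) R_nwl + R_nwt = 1441 kN; (ii) 0.85 R_nwl + 1.5 R_nwt = 1403 kN.
R_n = max = 1441 kN [governs: (i)]; φR_n = 1081 kN.

φR_n ≈ 1080 kN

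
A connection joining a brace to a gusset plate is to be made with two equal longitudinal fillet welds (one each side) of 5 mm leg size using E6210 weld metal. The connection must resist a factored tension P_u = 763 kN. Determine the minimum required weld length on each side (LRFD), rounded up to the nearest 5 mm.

L = 390 mm on each side

E62XX → F_EXX = 620 MPa.
Throat t_e = 0.707 × 5 = 3.535 mm.
φr_n = 0.75 × 0.6 × 620 × 3.535 × 10⁻³ = 0.9863 kN/mm.
L_req = P_u / φr_n = 763 / 0.9863 = 773.6 mm total.
Per side: 773.6 / 2 = 386.8 mm.
Round up → use L = 390 mm on each side.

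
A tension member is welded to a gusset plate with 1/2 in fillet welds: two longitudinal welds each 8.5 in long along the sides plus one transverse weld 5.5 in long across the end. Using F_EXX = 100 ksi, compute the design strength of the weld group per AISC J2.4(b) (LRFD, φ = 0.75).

t_e = 0.707 × 0.5 = 0.3535 in.
R_nwl = 0.6 × 100 × 0.3535 × 17 = 360.6 kips (longitudinal, 2 welds).
R_nwt = 0.6 × 100 × 0.3535 × 5.5 = 116.7 kips (transverse, base value).
(i) R_nwl + R_nwt = 477.2 kips; (ii) 0.85 R_nwl + 1.5 R_nwt = 481.5 kips.
R_n = max = 481.5 kips [governs: (ii)]; φR_n = 361.1 kips.

φR_n ≈ 361 kips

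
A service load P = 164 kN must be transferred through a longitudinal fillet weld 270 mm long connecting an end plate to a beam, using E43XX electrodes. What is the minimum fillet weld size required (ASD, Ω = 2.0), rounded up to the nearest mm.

w = 7 mm

E43XX → F_EXX = 430 MPa.
Total weld length L = 270 mm.
Required throat t_e = P × Ω / (0.6 F_EXX × L) = 164 × 2.0 / (0.6 × 430 × 270 × 10⁻³) = 4.709 mm.
Required leg w = t_e / 0.707 = 6.66 mm → use 7 mm.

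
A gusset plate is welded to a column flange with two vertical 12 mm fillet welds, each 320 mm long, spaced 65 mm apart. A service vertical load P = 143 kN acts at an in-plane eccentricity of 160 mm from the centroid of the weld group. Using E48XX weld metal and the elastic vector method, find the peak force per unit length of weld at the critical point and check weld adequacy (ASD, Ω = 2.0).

E48XX → F_EXX = 480 MPa.
Total weld length L_w = 640 mm. Treat welds as unit-width lines.
Polar moment about centroid: J = 2[d³/12 + d(b/2)²] = 2[320³/12 + 320×32.5²] = 6137000 mm³.
Direct shear f_v = P/L_w = 143×10³ / 640 = 223.4 N/mm (vertical).
Torsion M = P·e = 143×10³ × 160 = 22880000 N·mm.
Critical point at (x, y) = (32.5, 160) from centroid. f_tx = M·y/J = 596.5 N/mm; f_ty = M·x/J = 121.2 N/mm.
Resultant f_max = √[f_tx² + (f_v + f_ty)²] = √[596.5² + (223.4 + 121.2)²] = 688.9 N/mm.
Capacity per unit length: r_n/Ω = (1/2.0) × 0.6 × 480 × (0.707 × 12) = 1222 N/mm.
688.9 ≤ 1222 → adequate.

f_max ≈ 689 N/mm; adequate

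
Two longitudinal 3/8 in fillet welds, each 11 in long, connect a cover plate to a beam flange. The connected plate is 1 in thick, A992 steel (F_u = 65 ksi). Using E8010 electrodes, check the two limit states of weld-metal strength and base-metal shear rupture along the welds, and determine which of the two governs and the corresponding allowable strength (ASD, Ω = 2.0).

R_n/Ω ≈ 140 kip (weld metal governs)

E80XX → F_EXX = 80 ksi.
t_e = 0.707 × 0.375 = 0.2651 in; L = 22 in.
Weld metal: R_n/Ω = (1/2.0) × 0.6 × 80 × 0.2651 × 22 = 140 kip.
Base metal (shear rupture): R_n/Ω = (1/2.0) × 0.6 × 65 × 1 × 22 = 429 kip.
Governing: weld metal.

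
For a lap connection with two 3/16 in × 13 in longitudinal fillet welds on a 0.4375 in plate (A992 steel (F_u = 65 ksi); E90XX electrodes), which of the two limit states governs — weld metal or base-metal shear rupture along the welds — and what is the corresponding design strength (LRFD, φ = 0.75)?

φR_n ≈ 140 kip (weld metal governs)

E90XX → F_EXX = 90 ksi.
t_e = 0.707 × 0.1875 = 0.1326 in; L = 26 in.
Weld metal: φR_n = 0.75 × 0.6 × 90 × 0.1326 × 26 = 139.6 kip.
Base metal (shear rupture): φR_n = 0.75 × 0.6 × 65 × 0.4375 × 26 = 332.7 kip.
Governing: weld metal.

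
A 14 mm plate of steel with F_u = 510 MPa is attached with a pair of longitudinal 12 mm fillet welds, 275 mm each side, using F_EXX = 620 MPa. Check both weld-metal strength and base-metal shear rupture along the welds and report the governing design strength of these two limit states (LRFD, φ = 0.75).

φR_n ≈ 1300 kN (weld metal governs)

t_e = 0.707 × 12 = 8.484 mm; L = 550 mm.
Weld metal: φR_n = 0.75 × 0.6 × 620 × 8.484 × 550 × 10⁻³ = 1302 kN.
Base metal (shear rupture): φR_n = 0.75 × 0.6 × 510 × 14 × 550 × 10⁻³ = 1767 kN.
Governing: weld metal.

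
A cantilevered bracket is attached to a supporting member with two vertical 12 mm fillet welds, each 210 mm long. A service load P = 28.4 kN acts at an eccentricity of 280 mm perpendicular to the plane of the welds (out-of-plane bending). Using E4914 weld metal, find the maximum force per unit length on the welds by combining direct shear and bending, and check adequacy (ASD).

E49XX → F_EXX = 490 MPa.
L_w = 2 × 210 = 420 mm; section modulus (unit throat) S = 2 × L²/6 = 14700 mm².
Direct shear f_v = P/L_w = 28.4×10³/420 = 67.62 N/mm.
Moment M = P × e = 28.4×10³ × 280 = 7952000 N·mm; bending f_b = M/S = 541 N/mm.
f_max = √(f_v² + f_b²) = √(67.62² + 541²) = 545.2 N/mm.
r_n/Ω = (1/2.0) × 0.6 × 490 × (0.707 × 12) = 1247 N/mm → adequate.

f_max ≈ 545 N/mm; adequate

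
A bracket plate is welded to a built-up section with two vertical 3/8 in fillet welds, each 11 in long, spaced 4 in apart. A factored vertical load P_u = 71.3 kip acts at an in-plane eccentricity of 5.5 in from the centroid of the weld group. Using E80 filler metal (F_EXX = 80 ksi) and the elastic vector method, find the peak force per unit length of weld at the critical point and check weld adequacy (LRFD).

f_max ≈ 9.04 kip/in; adequate

Total weld length L_w = 22 in. Treat welds as unit-width lines.
Polar moment about centroid: J = 2[d³/12 + d(b/2)²] = 2[11³/12 + 11×2²] = 309.8 in³.
Direct shear f_v = P/L_w = 71.3 / 22 = 3.241 kip/in (vertical).
Torsion M = P·e = 71.3 × 5.5 = 392.15 kip·in.
Critical point at (x, y) = (2, 5.5) from centroid. f_tx = M·y/J = 6.961 kip/in; f_ty = M·x/J = 2.531 kip/in.
Resultant f_max = √[f_tx² + (f_v + f_ty)²] = √[6.961² + (3.241 + 2.531)²] = 9.043 kip/in.
Capacity per unit length: φr_n = 0.75 × 0.6 × 80 × (0.707 × 0.375) = 9.544 kip/in.
9.043 ≤ 9.544 → adequate.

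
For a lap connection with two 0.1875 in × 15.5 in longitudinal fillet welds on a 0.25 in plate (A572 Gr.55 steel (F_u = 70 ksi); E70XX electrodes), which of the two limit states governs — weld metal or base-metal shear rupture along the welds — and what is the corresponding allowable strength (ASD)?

R_n/Ω ≈ 86.3 kips (weld metal governs)

E70XX → F_EXX = 70 ksi.
t_e = 0.707 × 0.1875 = 0.1326 in; L = 31 in.
Weld metal: R_n/Ω = (1/2.0) × 0.6 × 70 × 0.1326 × 31 = 86.3 kips.
Base metal (shear rupture): R_n/Ω = (1/2.0) × 0.6 × 70 × 0.25 × 31 = 162.8 kips.
Governing: weld metal.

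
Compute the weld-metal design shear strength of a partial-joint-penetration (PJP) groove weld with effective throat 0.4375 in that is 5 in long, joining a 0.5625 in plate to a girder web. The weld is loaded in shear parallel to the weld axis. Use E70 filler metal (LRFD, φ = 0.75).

E70XX → F_EXX = 70 ksi.
Effective throat (given) t_e = 0.4375 in.
A_we = 0.4375 × 5 = 2.188 in².
F_nw = 0.6 F_EXX = 42 ksi.
φR_n = 0.75 × 42 × 2.188 = 68.91 kips.

φR_n ≈ 68.9 kips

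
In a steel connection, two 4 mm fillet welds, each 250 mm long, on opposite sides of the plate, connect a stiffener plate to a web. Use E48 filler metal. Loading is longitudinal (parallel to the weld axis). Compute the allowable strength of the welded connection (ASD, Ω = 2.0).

R_n/Ω ≈ 204 kN

E48XX → F_EXX = 480 MPa.
Effective throat t_e = 0.707 × 4 = 2.828 mm.
Total length L = 500 mm; A_we = 2.828 × 500 = 1414 mm².
F_nw = 0.6 F_EXX = 0.6 × 480 = 288 MPa.
R_n = 288 × 1414 × 10⁻³ = 407.2 kN; R_n/Ω = 407.2/2.0 = 203.6 kN.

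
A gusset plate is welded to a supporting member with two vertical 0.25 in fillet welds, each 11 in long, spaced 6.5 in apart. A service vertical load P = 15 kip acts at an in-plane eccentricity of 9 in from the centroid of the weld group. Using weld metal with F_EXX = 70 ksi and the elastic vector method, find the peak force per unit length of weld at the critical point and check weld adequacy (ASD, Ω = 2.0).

f_max ≈ 2.32 kip/in; adequate

Total weld length L_w = 22 in. Treat welds as unit-width lines.
Polar moment about centroid: J = 2[d³/12 + d(b/2)²] = 2[11³/12 + 11×3.25²] = 454.2 in³.
Direct shear f_v = P/L_w = 15 / 22 = 0.6818 kip/in (vertical).
Torsion M = P·e = 15 × 9 = 135 kip·in.
Critical point at (x, y) = (3.25, 5.5) from centroid. f_tx = M·y/J = 1.635 kip/in; f_ty = M·x/J = 0.966 kip/in.
Resultant f_max = √[f_tx² + (f_v + f_ty)²] = √[1.635² + (0.6818 + 0.966)²] = 2.321 kip/in.
Capacity per unit length: r_n/Ω = (1/2.0) × 0.6 × 70 × (0.707 × 0.25) = 3.712 kip/in.
2.321 ≤ 3.712 → adequate.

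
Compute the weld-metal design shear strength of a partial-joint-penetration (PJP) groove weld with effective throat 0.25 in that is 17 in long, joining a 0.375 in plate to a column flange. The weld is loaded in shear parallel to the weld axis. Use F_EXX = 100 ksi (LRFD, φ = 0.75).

φR_n ≈ 191 kip

Effective throat (given) t_e = 0.25 in.
A_we = 0.25 × 17 = 4.25 in².
F_nw = 0.6 F_EXX = 60 ksi.
φR_n = 0.75 × 60 × 4.25 = 191.2 kip.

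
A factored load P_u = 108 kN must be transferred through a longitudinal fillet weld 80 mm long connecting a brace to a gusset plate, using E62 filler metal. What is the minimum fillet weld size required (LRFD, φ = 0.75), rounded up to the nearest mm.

w = 7 mm

E62XX → F_EXX = 620 MPa.
Total weld length L = 80 mm.
Required throat t_e = P_u / (φ × 0.6 F_EXX × L) = 108 / (0.75 × 0.6 × 620 × 80 × 10⁻³) = 4.839 mm.
Required leg w = t_e / 0.707 = 6.844 mm → use 7 mm.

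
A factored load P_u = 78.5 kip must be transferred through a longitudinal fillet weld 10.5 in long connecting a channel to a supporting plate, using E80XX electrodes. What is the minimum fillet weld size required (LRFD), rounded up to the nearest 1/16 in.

E80XX → F_EXX = 80 ksi.
Total weld length L = 10.5 in.
Required throat t_e = P_u / (φ × 0.6 F_EXX × L) = 78.5 / (0.75 × 0.6 × 80 × 10.5) = 0.2077 in.
Required leg w = t_e / 0.707 = 0.2937 in → use 5/16 in.

w = 5/16 in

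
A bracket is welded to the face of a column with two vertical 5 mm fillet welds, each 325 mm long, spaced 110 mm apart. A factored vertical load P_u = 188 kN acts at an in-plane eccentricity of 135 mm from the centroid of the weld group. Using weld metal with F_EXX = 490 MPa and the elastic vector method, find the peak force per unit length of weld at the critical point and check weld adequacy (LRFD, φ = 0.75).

Total weld length L_w = 650 mm. Treat welds as unit-width lines.
Polar moment about centroid: J = 2[d³/12 + d(b/2)²] = 2[325³/12 + 325×55²] = 7688000 mm³.
Direct shear f_v = P/L_w = 188×10³ / 650 = 289.2 N/mm (vertical).
Torsion M = P·e = 188×10³ × 135 = 25380000 N·mm.
Critical point at (x, y) = (55, 162.5) from centroid. f_tx = M·y/J = 536.5 N/mm; f_ty = M·x/J = 181.6 N/mm.
Resultant f_max = √[f_tx² + (f_v + f_ty)²] = √[536.5² + (289.2 + 181.6)²] = 713.8 N/mm.
Capacity per unit length: φr_n = 0.75 × 0.6 × 490 × (0.707 × 5) = 779.5 N/mm.
713.8 ≤ 779.5 → adequate.

f_max ≈ 714 N/mm; adequate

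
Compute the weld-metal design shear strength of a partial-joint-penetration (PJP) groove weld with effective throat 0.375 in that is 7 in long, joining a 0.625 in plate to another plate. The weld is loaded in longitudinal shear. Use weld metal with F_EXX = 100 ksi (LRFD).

Effective throat (given) t_e = 0.375 in.
A_we = 0.375 × 7 = 2.625 in².
F_nw = 0.6 F_EXX = 60 ksi.
φR_n = 0.75 × 60 × 2.625 = 118.1 kip.

φR_n ≈ 118 kip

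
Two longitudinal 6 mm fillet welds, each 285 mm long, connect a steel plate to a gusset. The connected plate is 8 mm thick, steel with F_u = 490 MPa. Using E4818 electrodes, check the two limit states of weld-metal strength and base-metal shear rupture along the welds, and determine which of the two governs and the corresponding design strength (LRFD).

φR_n ≈ 522 kN (weld metal governs)

E48XX → F_EXX = 480 MPa.
t_e = 0.707 × 6 = 4.242 mm; L = 570 mm.
Weld metal: φR_n = 0.75 × 0.6 × 480 × 4.242 × 570 × 10⁻³ = 522.3 kN.
Base metal (shear rupture): φR_n = 0.75 × 0.6 × 490 × 8 × 570 × 10⁻³ = 1005 kN.
Governing: weld metal.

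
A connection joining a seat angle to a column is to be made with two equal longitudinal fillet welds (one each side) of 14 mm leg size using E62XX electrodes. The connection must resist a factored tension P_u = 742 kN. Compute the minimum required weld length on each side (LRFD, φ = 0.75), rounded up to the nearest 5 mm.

L = 135 mm on each side

E62XX → F_EXX = 620 MPa.
Throat t_e = 0.707 × 14 = 9.898 mm.
φr_n = 0.75 × 0.6 × 620 × 9.898 × 10⁻³ = 2.762 kN/mm.
L_req = P_u / φr_n = 742 / 2.762 = 268.7 mm total.
Per side: 268.7 / 2 = 134.3 mm.
Round up → use L = 135 mm on each side.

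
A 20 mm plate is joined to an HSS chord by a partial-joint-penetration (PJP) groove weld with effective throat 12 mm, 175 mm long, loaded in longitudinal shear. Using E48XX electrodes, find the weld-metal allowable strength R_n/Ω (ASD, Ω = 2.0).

R_n/Ω ≈ 302 kN

E48XX → F_EXX = 480 MPa.
Effective throat (given) t_e = 12 mm.
A_we = 12 × 175 = 2100 mm².
F_nw = 0.6 F_EXX = 288 MPa.
R_n/Ω = (288 × 2100) / 2.0 × 10⁻³ = 302.4 kN.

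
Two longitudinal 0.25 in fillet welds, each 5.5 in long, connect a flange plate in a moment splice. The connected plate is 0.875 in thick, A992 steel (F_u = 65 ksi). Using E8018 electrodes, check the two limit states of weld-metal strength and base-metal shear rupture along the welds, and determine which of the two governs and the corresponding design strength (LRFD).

E80XX → F_EXX = 80 ksi.
t_e = 0.707 × 0.25 = 0.1767 in; L = 11 in.
Weld metal: φR_n = 0.75 × 0.6 × 80 × 0.1767 × 11 = 69.99 kip.
Base metal (shear rupture): φR_n = 0.75 × 0.6 × 65 × 0.875 × 11 = 281.5 kip.
Governing: weld metal.

φR_n ≈ 70 kip (weld metal governs)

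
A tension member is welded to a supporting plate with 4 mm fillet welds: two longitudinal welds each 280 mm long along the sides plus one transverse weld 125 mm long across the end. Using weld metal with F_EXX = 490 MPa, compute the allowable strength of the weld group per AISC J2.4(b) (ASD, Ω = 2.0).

R_n/Ω ≈ 285 kN

t_e = 0.707 × 4 = 2.828 mm.
R_nwl = 0.6 × 490 × 2.828 × 560 × 10⁻³ = 465.6 kN (longitudinal, 2 welds).
R_nwt = 0.6 × 490 × 2.828 × 125 × 10⁻³ = 103.9 kN (transverse, base value).
(i) R_nwl + R_nwt = 569.5 kN; (ii) 0.85 R_nwl + 1.5 R_nwt = 551.7 kN.
R_n = max = 569.5 kN [governs: (i)]; R_n/Ω = 284.8 kN.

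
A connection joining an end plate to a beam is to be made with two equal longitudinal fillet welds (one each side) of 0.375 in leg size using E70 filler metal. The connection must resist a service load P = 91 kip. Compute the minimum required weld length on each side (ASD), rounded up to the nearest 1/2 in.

E70XX → F_EXX = 70 ksi.
Throat t_e = 0.707 × 0.375 = 0.2651 in.
r_n/Ω = (0.6 × 70 × 0.2651) / 2.0 = 5.568 kip/in.
L_req = P / (r_n/Ω) = 91 / 5.568 = 16.34 in total.
Per side: 16.34 / 2 = 8.172 in.
Round up → use L = 8.5 in on each side.

L = 8.5 in on each side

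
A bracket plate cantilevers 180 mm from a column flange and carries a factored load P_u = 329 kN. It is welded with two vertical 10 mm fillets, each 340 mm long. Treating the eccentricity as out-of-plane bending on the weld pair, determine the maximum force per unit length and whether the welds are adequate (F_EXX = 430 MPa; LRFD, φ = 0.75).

L_w = 2 × 340 = 680 mm; section modulus (unit throat) S = 2 × L²/6 = 38530 mm².
Direct shear f_v = P/L_w = 329×10³/680 = 483.8 N/mm.
Moment M = P × e = 329×10³ × 180 = 59220000 N·mm; bending f_b = M/S = 1537 N/mm.
f_max = √(f_v² + f_b²) = √(483.8² + 1537²) = 1611 N/mm.
φr_n = 0.75 × 0.6 × 430 × (0.707 × 10) = 1368 N/mm → NOT adequate.

f_max ≈ 1610 N/mm; NOT adequate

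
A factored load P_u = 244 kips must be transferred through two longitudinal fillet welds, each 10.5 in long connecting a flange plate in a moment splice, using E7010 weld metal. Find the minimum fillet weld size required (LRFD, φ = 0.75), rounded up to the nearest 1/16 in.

E70XX → F_EXX = 70 ksi.
Total weld length L = 21 in.
Required throat t_e = P_u / (φ × 0.6 F_EXX × L) = 244 / (0.75 × 0.6 × 70 × 21) = 0.3689 in.
Required leg w = t_e / 0.707 = 0.5217 in → use 9/16 in.

w = 9/16 in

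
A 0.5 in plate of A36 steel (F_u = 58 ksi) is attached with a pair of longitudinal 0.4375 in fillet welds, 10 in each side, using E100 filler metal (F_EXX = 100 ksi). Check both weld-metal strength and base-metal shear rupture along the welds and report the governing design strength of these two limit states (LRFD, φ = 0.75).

φR_n ≈ 261 kip (base-metal shear rupture governs)

t_e = 0.707 × 0.4375 = 0.3093 in; L = 20 in.
Weld metal: φR_n = 0.75 × 0.6 × 100 × 0.3093 × 20 = 278.4 kip.
Base metal (shear rupture): φR_n = 0.75 × 0.6 × 58 × 0.5 × 20 = 261 kip.
Governing: base-metal shear rupture.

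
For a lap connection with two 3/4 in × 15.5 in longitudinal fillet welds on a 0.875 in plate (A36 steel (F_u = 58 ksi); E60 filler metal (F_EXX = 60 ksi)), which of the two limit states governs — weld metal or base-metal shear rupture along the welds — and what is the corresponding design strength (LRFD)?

φR_n ≈ 444 kip (weld metal governs)

t_e = 0.707 × 0.75 = 0.5302 in; L = 31 in.
Weld metal: φR_n = 0.75 × 0.6 × 60 × 0.5302 × 31 = 443.8 kip.
Base metal (shear rupture): φR_n = 0.75 × 0.6 × 58 × 0.875 × 31 = 708 kip.
Governing: weld metal.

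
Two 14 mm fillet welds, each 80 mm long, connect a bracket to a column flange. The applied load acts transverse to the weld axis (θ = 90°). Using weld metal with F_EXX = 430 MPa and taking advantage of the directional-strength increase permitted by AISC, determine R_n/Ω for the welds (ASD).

t_e = 0.707 × 14 = 9.898 mm; A_we = 9.898 × 160 = 1584 mm².
Directional factor: 1.0 + 0.5 sin^1.5(90°) = 1.5.
F_nw = 0.6 × 430 × 1.5 = 387 MPa.
R_n/Ω = (387 × 1584) / 2.0 × 10⁻³ = 306.4 kN.

R_n/Ω ≈ 306 kN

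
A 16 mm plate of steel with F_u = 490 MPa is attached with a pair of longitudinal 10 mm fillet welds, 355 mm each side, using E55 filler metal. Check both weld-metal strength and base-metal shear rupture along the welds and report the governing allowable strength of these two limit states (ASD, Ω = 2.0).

R_n/Ω ≈ 828 kN (weld metal governs)

E55XX → F_EXX = 550 MPa.
t_e = 0.707 × 10 = 7.07 mm; L = 710 mm.
Weld metal: R_n/Ω = (1/2.0) × 0.6 × 550 × 7.07 × 710 × 10⁻³ = 828.3 kN.
Base metal (shear rupture): R_n/Ω = (1/2.0) × 0.6 × 490 × 16 × 710 × 10⁻³ = 1670 kN.
Governing: weld metal.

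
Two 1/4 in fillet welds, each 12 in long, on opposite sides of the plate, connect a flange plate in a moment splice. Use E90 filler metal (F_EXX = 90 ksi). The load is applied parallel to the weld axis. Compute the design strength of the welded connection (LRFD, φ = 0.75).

φR_n ≈ 172 kip

Effective throat t_e = 0.707 × 0.25 = 0.1767 in.
Total length L = 24 in; A_we = 0.1767 × 24 = 4.242 in².
F_nw = 0.6 F_EXX = 0.6 × 90 = 54 ksi.
φR_n = 0.75 × 54 × 4.242 = 171.8 kip.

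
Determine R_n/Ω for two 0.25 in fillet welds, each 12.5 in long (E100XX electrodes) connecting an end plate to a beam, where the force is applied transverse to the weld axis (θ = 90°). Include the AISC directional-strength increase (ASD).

R_n/Ω ≈ 199 kips

E100XX → F_EXX = 100 ksi.
t_e = 0.707 × 0.25 = 0.1767 in; A_we = 0.1767 × 25 = 4.419 in².
Directional factor: 1.0 + 0.5 sin^1.5(90°) = 1.5.
F_nw = 0.6 × 100 × 1.5 = 90 ksi.
R_n/Ω = (90 × 4.419) / 2.0 = 198.8 kips.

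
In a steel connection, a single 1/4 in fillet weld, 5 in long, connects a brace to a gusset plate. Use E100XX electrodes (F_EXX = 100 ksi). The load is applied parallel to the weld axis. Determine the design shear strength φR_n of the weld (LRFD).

Effective throat t_e = 0.707 × 0.25 = 0.1767 in.
Total length L = 5 in; A_we = 0.1767 × 5 = 0.8837 in².
F_nw = 0.6 F_EXX = 0.6 × 100 = 60 ksi.
φR_n = 0.75 × 60 × 0.8837 = 39.77 kip.

φR_n ≈ 39.8 kip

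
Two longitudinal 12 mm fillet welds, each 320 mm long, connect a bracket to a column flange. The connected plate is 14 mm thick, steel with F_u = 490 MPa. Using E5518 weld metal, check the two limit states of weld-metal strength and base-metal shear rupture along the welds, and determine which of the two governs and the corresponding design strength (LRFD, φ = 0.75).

E55XX → F_EXX = 550 MPa.
t_e = 0.707 × 12 = 8.484 mm; L = 640 mm.
Weld metal: φR_n = 0.75 × 0.6 × 550 × 8.484 × 640 × 10⁻³ = 1344 kN.
Base metal (shear rupture): φR_n = 0.75 × 0.6 × 490 × 14 × 640 × 10⁻³ = 1976 kN.
Governing: weld metal.

φR_n ≈ 1340 kN (weld metal governs)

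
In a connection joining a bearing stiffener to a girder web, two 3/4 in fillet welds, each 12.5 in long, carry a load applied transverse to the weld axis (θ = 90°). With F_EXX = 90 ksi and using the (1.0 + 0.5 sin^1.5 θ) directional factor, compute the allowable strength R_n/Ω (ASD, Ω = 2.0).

t_e = 0.707 × 0.75 = 0.5302 in; A_we = 0.5302 × 25 = 13.26 in².
Directional factor: 1.0 + 0.5 sin^1.5(90°) = 1.5.
F_nw = 0.6 × 90 × 1.5 = 81 ksi.
R_n/Ω = (81 × 13.26) / 2.0 = 536.9 kips.

R_n/Ω ≈ 537 kips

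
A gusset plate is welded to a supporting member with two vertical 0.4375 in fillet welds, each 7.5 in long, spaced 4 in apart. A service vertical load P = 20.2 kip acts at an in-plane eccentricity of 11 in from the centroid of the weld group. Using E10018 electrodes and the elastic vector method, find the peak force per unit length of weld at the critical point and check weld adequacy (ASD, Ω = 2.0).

E100XX → F_EXX = 100 ksi.
Total weld length L_w = 15 in. Treat welds as unit-width lines.
Polar moment about centroid: J = 2[d³/12 + d(b/2)²] = 2[7.5³/12 + 7.5×2²] = 130.3 in³.
Direct shear f_v = P/L_w = 20.2 / 15 = 1.347 kip/in (vertical).
Torsion M = P·e = 20.2 × 11 = 222.2 kip·in.
Critical point at (x, y) = (2, 3.75) from centroid. f_tx = M·y/J = 6.394 kip/in; f_ty = M·x/J = 3.41 kip/in.
Resultant f_max = √[f_tx² + (f_v + f_ty)²] = √[6.394² + (1.347 + 3.41)²] = 7.97 kip/in.
Capacity per unit length: r_n/Ω = (1/2.0) × 0.6 × 100 × (0.707 × 0.4375) = 9.279 kip/in.
7.97 ≤ 9.279 → adequate.

f_max ≈ 7.97 kip/in; adequate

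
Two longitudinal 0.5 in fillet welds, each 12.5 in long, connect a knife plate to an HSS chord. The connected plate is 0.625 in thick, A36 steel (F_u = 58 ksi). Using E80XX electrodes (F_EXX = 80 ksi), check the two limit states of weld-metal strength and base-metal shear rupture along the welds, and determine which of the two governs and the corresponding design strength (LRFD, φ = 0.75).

φR_n ≈ 318 kip (weld metal governs)

t_e = 0.707 × 0.5 = 0.3535 in; L = 25 in.
Weld metal: φR_n = 0.75 × 0.6 × 80 × 0.3535 × 25 = 318.1 kip.
Base metal (shear rupture): φR_n = 0.75 × 0.6 × 58 × 0.625 × 25 = 407.8 kip.
Governing: weld metal.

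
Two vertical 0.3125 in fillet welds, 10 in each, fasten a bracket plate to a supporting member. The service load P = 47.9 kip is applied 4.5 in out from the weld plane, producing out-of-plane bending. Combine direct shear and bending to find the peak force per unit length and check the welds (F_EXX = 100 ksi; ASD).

f_max ≈ 6.9 kip/in; NOT adequate

L_w = 2 × 10 = 20 in; section modulus (unit throat) S = 2 × L²/6 = 33.33 in².
Direct shear f_v = P/L_w = 47.9/20 = 2.395 kip/in.
Moment M = P × e = 47.9 × 4.5 = 215.55 kip·in; bending f_b = M/S = 6.466 kip/in.
f_max = √(f_v² + f_b²) = √(2.395² + 6.466²) = 6.896 kip/in.
r_n/Ω = (1/2.0) × 0.6 × 100 × (0.707 × 0.3125) = 6.628 kip/in → NOT adequate.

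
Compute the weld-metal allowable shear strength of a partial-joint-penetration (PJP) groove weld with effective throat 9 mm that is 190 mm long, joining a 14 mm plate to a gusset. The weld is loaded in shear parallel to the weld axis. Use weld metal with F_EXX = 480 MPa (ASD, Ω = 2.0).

R_n/Ω ≈ 246 kN

Effective throat (given) t_e = 9 mm.
A_we = 9 × 190 = 1710 mm².
F_nw = 0.6 F_EXX = 288 MPa.
R_n/Ω = (288 × 1710) / 2.0 × 10⁻³ = 246.2 kN.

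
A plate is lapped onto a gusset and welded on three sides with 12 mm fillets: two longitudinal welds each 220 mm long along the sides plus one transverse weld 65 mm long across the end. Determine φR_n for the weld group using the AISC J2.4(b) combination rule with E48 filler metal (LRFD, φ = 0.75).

E48XX → F_EXX = 480 MPa.
t_e = 0.707 × 12 = 8.484 mm.
R_nwl = 0.6 × 480 × 8.484 × 440 × 10⁻³ = 1075 kN (longitudinal, 2 welds).
R_nwt = 0.6 × 480 × 8.484 × 65 × 10⁻³ = 158.8 kN (transverse, base value).
(i) R_nwl + R_nwt = 1234 kN; (ii) 0.85 R_nwl + 1.5 R_nwt = 1152 kN.
R_n = max = 1234 kN [governs: (i)]; φR_n = 925.4 kN.

φR_n ≈ 925 kN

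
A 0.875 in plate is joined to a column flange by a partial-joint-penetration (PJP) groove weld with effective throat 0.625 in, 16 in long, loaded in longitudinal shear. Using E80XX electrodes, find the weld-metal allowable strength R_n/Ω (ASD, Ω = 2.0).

E80XX → F_EXX = 80 ksi.
Effective throat (given) t_e = 0.625 in.
A_we = 0.625 × 16 = 10 in².
F_nw = 0.6 F_EXX = 48 ksi.
R_n/Ω = (48 × 10) / 2.0 = 240 kip.

R_n/Ω ≈ 240 kip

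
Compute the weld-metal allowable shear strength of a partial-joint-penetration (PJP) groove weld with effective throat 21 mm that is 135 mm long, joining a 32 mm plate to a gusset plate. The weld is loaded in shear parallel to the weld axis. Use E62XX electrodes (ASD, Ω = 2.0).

E62XX → F_EXX = 620 MPa.
Effective throat (given) t_e = 21 mm.
A_we = 21 × 135 = 2835 mm².
F_nw = 0.6 F_EXX = 372 MPa.
R_n/Ω = (372 × 2835) / 2.0 × 10⁻³ = 527.3 kN.

R_n/Ω ≈ 527 kN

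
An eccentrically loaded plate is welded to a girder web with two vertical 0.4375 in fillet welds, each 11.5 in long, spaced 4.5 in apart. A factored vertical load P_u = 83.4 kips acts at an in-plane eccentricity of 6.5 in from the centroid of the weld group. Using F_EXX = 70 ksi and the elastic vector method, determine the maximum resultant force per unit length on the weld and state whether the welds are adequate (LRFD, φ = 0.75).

Total weld length L_w = 23 in. Treat welds as unit-width lines.
Polar moment about centroid: J = 2[d³/12 + d(b/2)²] = 2[11.5³/12 + 11.5×2.25²] = 369.9 in³.
Direct shear f_v = P/L_w = 83.4 / 23 = 3.626 kip/in (vertical).
Torsion M = P·e = 83.4 × 6.5 = 542.1 kip·in.
Critical point at (x, y) = (2.25, 5.75) from centroid. f_tx = M·y/J = 8.426 kip/in; f_ty = M·x/J = 3.297 kip/in.
Resultant f_max = √[f_tx² + (f_v + f_ty)²] = √[8.426² + (3.626 + 3.297)²] = 10.91 kip/in.
Capacity per unit length: φr_n = 0.75 × 0.6 × 70 × (0.707 × 0.4375) = 9.743 kip/in.
10.91 > 9.743 → NOT adequate.

f_max ≈ 10.9 kip/in; NOT adequate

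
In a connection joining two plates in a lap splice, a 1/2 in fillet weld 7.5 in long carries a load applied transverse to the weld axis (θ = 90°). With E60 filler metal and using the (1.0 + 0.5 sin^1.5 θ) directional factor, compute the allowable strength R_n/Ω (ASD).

E60XX → F_EXX = 60 ksi.
t_e = 0.707 × 0.5 = 0.3535 in; A_we = 0.3535 × 7.5 = 2.651 in².
Directional factor: 1.0 + 0.5 sin^1.5(90°) = 1.5.
F_nw = 0.6 × 60 × 1.5 = 54 ksi.
R_n/Ω = (54 × 2.651) / 2.0 = 71.58 kips.

R_n/Ω ≈ 71.6 kips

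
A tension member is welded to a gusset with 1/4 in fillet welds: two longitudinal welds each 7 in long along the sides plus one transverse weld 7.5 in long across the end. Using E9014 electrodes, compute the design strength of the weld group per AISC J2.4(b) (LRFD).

φR_n ≈ 166 kip

E90XX → F_EXX = 90 ksi.
t_e = 0.707 × 0.25 = 0.1767 in.
R_nwl = 0.6 × 90 × 0.1767 × 14 = 133.6 kip (longitudinal, 2 welds).
R_nwt = 0.6 × 90 × 0.1767 × 7.5 = 71.58 kip (transverse, base value).
(i) R_nwl + R_nwt = 205.2 kip; (ii) 0.85 R_nwl + 1.5 R_nwt = 221 kip.
R_n = max = 221 kip [governs: (ii)]; φR_n = 165.7 kip.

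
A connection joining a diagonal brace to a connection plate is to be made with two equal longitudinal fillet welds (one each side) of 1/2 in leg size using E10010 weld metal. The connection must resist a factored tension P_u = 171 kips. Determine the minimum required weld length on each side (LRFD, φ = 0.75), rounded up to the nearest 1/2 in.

L = 5.5 in on each side

E100XX → F_EXX = 100 ksi.
Throat t_e = 0.707 × 0.5 = 0.3535 in.
φr_n = 0.75 × 0.6 × 100 × 0.3535 = 15.91 kips/in.
L_req = P_u / φr_n = 171 / 15.91 = 10.75 in total.
Per side: 10.75 / 2 = 5.375 in.
Round up → use L = 5.5 in on each side.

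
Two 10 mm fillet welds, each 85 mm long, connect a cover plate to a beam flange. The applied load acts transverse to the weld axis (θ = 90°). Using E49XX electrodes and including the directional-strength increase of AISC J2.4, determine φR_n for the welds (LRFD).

φR_n ≈ 398 kN

E49XX → F_EXX = 490 MPa.
t_e = 0.707 × 10 = 7.07 mm; A_we = 7.07 × 170 = 1202 mm².
Directional factor: 1.0 + 0.5 sin^1.5(90°) = 1.5.
F_nw = 0.6 × 490 × 1.5 = 441 MPa.
φR_n = 0.75 × 441 × 1202 × 10⁻³ = 397.5 kN.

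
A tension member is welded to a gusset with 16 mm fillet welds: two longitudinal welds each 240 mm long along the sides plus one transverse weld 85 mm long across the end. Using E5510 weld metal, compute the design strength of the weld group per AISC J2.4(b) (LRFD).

φR_n ≈ 1580 kN

E55XX → F_EXX = 550 MPa.
t_e = 0.707 × 16 = 11.31 mm.
R_nwl = 0.6 × 550 × 11.31 × 480 × 10⁻³ = 1792 kN (longitudinal, 2 welds).
R_nwt = 0.6 × 550 × 11.31 × 85 × 10⁻³ = 317.3 kN (transverse, base value).
(i) R_nwl + R_nwt = 2109 kN; (ii) 0.85 R_nwl + 1.5 R_nwt = 1999 kN.
R_n = max = 2109 kN [governs: (i)]; φR_n = 1582 kN.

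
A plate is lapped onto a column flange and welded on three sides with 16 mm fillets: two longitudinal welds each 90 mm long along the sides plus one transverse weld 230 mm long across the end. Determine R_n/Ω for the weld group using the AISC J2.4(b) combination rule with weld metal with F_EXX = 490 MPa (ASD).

R_n/Ω ≈ 828 kN

t_e = 0.707 × 16 = 11.31 mm.
R_nwl = 0.6 × 490 × 11.31 × 180 × 10⁻³ = 598.6 kN (longitudinal, 2 welds).
R_nwt = 0.6 × 490 × 11.31 × 230 × 10⁻³ = 764.9 kN (transverse, base value).
(i) R_nwl + R_nwt = 1364 kN; (ii) 0.85 R_nwl + 1.5 R_nwt = 1656 kN.
R_n = max = 1656 kN [governs: (ii)]; R_n/Ω = 828.1 kN.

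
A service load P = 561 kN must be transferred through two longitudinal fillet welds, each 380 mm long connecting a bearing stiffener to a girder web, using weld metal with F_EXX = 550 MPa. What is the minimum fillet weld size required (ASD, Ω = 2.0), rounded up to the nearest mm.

w = 7 mm

Total weld length L = 760 mm.
Required throat t_e = P × Ω / (0.6 F_EXX × L) = 561 × 2.0 / (0.6 × 550 × 760 × 10⁻³) = 4.474 mm.
Required leg w = t_e / 0.707 = 6.328 mm → use 7 mm.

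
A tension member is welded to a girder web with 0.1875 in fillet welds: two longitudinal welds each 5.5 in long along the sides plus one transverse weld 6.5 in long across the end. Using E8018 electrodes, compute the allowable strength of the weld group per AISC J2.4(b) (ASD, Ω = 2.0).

R_n/Ω ≈ 60.8 kips

E80XX → F_EXX = 80 ksi.
t_e = 0.707 × 0.1875 = 0.1326 in.
R_nwl = 0.6 × 80 × 0.1326 × 11 = 69.99 kips (longitudinal, 2 welds).
R_nwt = 0.6 × 80 × 0.1326 × 6.5 = 41.36 kips (transverse, base value).
(i) R_nwl + R_nwt = 111.4 kips; (ii) 0.85 R_nwl + 1.5 R_nwt = 121.5 kips.
R_n = max = 121.5 kips [governs: (ii)]; R_n/Ω = 60.77 kips.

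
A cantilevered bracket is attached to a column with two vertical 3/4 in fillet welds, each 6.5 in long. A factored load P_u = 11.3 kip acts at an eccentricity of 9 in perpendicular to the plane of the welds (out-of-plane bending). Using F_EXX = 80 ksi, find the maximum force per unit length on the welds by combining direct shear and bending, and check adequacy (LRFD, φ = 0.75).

f_max ≈ 7.27 kip/in; adequate

L_w = 2 × 6.5 = 13 in; section modulus (unit throat) S = 2 × L²/6 = 14.08 in².
Direct shear f_v = P/L_w = 11.3/13 = 0.8692 kip/in.
Moment M = P × e = 11.3 × 9 = 101.7 kip·in; bending f_b = M/S = 7.221 kip/in.
f_max = √(f_v² + f_b²) = √(0.8692² + 7.221²) = 7.273 kip/in.
φr_n = 0.75 × 0.6 × 80 × (0.707 × 0.75) = 19.09 kip/in → adequate.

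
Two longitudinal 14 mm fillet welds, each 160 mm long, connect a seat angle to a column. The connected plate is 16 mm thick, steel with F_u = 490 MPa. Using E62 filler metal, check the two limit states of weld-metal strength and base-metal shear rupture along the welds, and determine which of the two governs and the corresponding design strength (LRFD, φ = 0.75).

E62XX → F_EXX = 620 MPa.
t_e = 0.707 × 14 = 9.898 mm; L = 320 mm.
Weld metal: φR_n = 0.75 × 0.6 × 620 × 9.898 × 320 × 10⁻³ = 883.7 kN.
Base metal (shear rupture): φR_n = 0.75 × 0.6 × 490 × 16 × 320 × 10⁻³ = 1129 kN.
Governing: weld metal.

φR_n ≈ 884 kN (weld metal governs)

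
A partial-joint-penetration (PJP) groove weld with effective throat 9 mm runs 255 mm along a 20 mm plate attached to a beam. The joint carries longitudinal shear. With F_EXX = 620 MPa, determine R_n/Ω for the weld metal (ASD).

R_n/Ω ≈ 427 kN

Effective throat (given) t_e = 9 mm.
A_we = 9 × 255 = 2295 mm².
F_nw = 0.6 F_EXX = 372 MPa.
R_n/Ω = (372 × 2295) / 2.0 × 10⁻³ = 426.9 kN.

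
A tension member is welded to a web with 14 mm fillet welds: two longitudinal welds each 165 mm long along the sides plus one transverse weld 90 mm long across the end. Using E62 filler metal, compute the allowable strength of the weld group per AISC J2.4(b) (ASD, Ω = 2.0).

R_n/Ω ≈ 773 kN

E62XX → F_EXX = 620 MPa.
t_e = 0.707 × 14 = 9.898 mm.
R_nwl = 0.6 × 620 × 9.898 × 330 × 10⁻³ = 1215 kN (longitudinal, 2 welds).
R_nwt = 0.6 × 620 × 9.898 × 90 × 10⁻³ = 331.4 kN (transverse, base value).
(i) R_nwl + R_nwt = 1546 kN; (ii) 0.85 R_nwl + 1.5 R_nwt = 1530 kN.
R_n = max = 1546 kN [governs: (i)]; R_n/Ω = 773.2 kN.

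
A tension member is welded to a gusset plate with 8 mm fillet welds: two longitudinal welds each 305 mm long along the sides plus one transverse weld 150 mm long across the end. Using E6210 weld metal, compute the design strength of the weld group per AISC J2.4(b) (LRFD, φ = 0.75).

φR_n ≈ 1200 kN

E62XX → F_EXX = 620 MPa.
t_e = 0.707 × 8 = 5.656 mm.
R_nwl = 0.6 × 620 × 5.656 × 610 × 10⁻³ = 1283 kN (longitudinal, 2 welds).
R_nwt = 0.6 × 620 × 5.656 × 150 × 10⁻³ = 315.6 kN (transverse, base value).
(i) R_nwl + R_nwt = 1599 kN; (ii) 0.85 R_nwl + 1.5 R_nwt = 1564 kN.
R_n = max = 1599 kN [governs: (i)]; φR_n = 1199 kN.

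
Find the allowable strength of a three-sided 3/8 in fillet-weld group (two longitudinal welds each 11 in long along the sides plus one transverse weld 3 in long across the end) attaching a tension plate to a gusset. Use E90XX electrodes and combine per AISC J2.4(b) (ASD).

R_n/Ω ≈ 179 kips

E90XX → F_EXX = 90 ksi.
t_e = 0.707 × 0.375 = 0.2651 in.
R_nwl = 0.6 × 90 × 0.2651 × 22 = 315 kips (longitudinal, 2 welds).
R_nwt = 0.6 × 90 × 0.2651 × 3 = 42.95 kips (transverse, base value).
(i) R_nwl + R_nwt = 357.9 kips; (ii) 0.85 R_nwl + 1.5 R_nwt = 332.1 kips.
R_n = max = 357.9 kips [governs: (i)]; R_n/Ω = 179 kips.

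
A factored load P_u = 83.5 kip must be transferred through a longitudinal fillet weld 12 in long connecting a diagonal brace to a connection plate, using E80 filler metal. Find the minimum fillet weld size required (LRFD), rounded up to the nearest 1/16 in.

w = 5/16 in

E80XX → F_EXX = 80 ksi.
Total weld length L = 12 in.
Required throat t_e = P_u / (φ × 0.6 F_EXX × L) = 83.5 / (0.75 × 0.6 × 80 × 12) = 0.1933 in.
Required leg w = t_e / 0.707 = 0.2734 in → use 5/16 in.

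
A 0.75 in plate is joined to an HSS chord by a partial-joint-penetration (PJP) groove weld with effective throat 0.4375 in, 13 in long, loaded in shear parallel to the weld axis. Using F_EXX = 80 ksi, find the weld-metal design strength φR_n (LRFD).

Effective throat (given) t_e = 0.4375 in.
A_we = 0.4375 × 13 = 5.688 in².
F_nw = 0.6 F_EXX = 48 ksi.
φR_n = 0.75 × 48 × 5.688 = 204.8 kips.

φR_n ≈ 205 kips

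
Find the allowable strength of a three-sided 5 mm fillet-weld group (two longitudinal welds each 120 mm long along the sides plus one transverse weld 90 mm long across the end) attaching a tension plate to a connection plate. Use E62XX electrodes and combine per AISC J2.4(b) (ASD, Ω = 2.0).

R_n/Ω ≈ 223 kN

E62XX → F_EXX = 620 MPa.
t_e = 0.707 × 5 = 3.535 mm.
R_nwl = 0.6 × 620 × 3.535 × 240 × 10⁻³ = 315.6 kN (longitudinal, 2 welds).
R_nwt = 0.6 × 620 × 3.535 × 90 × 10⁻³ = 118.4 kN (transverse, base value).
(i) R_nwl + R_nwt = 434 kN; (ii) 0.85 R_nwl + 1.5 R_nwt = 445.8 kN.
R_n = max = 445.8 kN [governs: (ii)]; R_n/Ω = 222.9 kN.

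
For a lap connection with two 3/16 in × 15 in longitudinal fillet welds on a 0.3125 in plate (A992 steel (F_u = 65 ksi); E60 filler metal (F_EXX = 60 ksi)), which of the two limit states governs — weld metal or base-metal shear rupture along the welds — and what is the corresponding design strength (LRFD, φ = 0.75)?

t_e = 0.707 × 0.1875 = 0.1326 in; L = 30 in.
Weld metal: φR_n = 0.75 × 0.6 × 60 × 0.1326 × 30 = 107.4 kip.
Base metal (shear rupture): φR_n = 0.75 × 0.6 × 65 × 0.3125 × 30 = 274.2 kip.
Governing: weld metal.

φR_n ≈ 107 kip (weld metal governs)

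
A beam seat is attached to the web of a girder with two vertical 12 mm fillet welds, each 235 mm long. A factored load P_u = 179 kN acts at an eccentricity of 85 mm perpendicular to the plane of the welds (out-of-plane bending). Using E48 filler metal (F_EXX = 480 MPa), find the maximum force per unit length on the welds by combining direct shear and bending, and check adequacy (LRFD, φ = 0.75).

f_max ≈ 910 N/mm; adequate

L_w = 2 × 235 = 470 mm; section modulus (unit throat) S = 2 × L²/6 = 18410 mm².
Direct shear f_v = P/L_w = 179×10³/470 = 380.9 N/mm.
Moment M = P × e = 179×10³ × 85 = 15215000 N·mm; bending f_b = M/S = 826.5 N/mm.
f_max = √(f_v² + f_b²) = √(380.9² + 826.5²) = 910.1 N/mm.
φr_n = 0.75 × 0.6 × 480 × (0.707 × 12) = 1833 N/mm → adequate.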